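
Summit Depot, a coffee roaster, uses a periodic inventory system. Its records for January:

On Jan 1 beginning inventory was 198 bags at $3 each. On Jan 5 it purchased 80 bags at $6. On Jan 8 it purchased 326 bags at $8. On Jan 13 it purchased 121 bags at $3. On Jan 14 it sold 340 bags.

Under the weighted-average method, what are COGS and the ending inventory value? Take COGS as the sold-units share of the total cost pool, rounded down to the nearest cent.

Jan 14, sell 340: 340/725 × $4,045.00 → $1,896.96
Ending inventory (cost pool remaining) = $2,148.04

COGS = $1,896.96; ending inventory = $2,148.04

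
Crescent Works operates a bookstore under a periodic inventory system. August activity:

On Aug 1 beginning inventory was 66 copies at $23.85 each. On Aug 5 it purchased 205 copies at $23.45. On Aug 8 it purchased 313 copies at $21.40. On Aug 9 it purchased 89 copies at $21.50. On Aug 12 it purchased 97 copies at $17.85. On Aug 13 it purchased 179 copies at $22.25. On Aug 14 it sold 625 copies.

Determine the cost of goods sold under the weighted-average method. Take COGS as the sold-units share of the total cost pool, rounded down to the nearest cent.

COGS = $13,637.54

Aug 14, sell 625: 625/949 × $20,707.25 → $13,637.54
Ending inventory (cost pool remaining) = $7,069.71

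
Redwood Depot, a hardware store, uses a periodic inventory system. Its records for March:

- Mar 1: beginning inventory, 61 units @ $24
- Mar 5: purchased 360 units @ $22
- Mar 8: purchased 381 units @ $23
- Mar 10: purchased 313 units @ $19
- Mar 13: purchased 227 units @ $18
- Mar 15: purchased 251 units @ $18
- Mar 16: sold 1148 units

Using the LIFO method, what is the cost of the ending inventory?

Mar 16, 1148 sold [LIFO — newest first]: 251 @ $18 + 227 @ $18 + 313 @ $19 + 357 @ $23 = $22,762
Ending inventory: 61 @ $24 + 360 @ $22 + 24 @ $23 = $9,936
Check: goods available $32,698 = COGS $22,762 + ending $9,936

Ending inventory = $9,936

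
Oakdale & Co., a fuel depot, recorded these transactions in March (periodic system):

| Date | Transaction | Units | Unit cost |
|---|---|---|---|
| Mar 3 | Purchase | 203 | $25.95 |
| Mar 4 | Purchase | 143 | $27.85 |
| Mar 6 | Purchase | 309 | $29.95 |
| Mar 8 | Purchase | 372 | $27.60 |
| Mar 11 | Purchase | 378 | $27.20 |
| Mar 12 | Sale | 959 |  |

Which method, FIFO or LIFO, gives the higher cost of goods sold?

FIFO

FIFO COGS: 203 @ $25.95 + 143 @ $27.85 + 309 @ $29.95 + 304 @ $27.60 = $26,895.35
LIFO COGS: 378 @ $27.20 + 372 @ $27.60 + 209 @ $29.95 = $26,808.35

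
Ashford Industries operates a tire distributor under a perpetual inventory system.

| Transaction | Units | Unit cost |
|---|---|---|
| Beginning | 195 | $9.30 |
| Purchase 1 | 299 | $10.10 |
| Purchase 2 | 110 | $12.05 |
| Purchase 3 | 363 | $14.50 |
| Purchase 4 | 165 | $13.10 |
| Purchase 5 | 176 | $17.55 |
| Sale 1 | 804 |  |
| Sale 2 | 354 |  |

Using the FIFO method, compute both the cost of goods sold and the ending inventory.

COGS = $14,040.20; ending inventory = $2,632.50

Sale 1 (804) [FIFO — oldest first]: 195 @ $9.30 + 299 @ $10.10 + 110 @ $12.05 + 200 @ $14.50 = $9,058.90
Sale 2 (354) [FIFO — oldest first]: 163 @ $14.50 + 165 @ $13.10 + 26 @ $17.55 = $4,981.30
Total COGS = $9,058.90 + $4,981.30 = $14,040.20
Ending inventory: 150 @ $17.55 = $2,632.50
Check: goods available $16,672.70 = COGS $14,040.20 + ending $2,632.50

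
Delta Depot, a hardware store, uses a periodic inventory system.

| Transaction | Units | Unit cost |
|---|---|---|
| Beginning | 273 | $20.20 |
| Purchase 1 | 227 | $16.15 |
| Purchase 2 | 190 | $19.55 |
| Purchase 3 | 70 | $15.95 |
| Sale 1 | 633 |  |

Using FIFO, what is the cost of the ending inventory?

Sale 1 (633) [FIFO — oldest first]: 273 @ $20.20 + 227 @ $16.15 + 133 @ $19.55 = $11,780.80
Ending inventory: 57 @ $19.55 + 70 @ $15.95 = $2,230.85

Ending inventory = $2,230.85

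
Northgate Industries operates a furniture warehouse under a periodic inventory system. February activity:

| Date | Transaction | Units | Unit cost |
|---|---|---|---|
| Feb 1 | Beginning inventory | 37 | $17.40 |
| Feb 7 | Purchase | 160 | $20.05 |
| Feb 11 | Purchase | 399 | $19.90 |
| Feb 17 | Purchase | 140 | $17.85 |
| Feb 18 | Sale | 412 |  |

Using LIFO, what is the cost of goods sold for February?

COGS = $7,911.80

Feb 18, 412 sold [LIFO — newest first]: 140 @ $17.85 + 272 @ $19.90 = $7,911.80
Ending inventory: 37 @ $17.40 + 160 @ $20.05 + 127 @ $19.90 = $6,379.10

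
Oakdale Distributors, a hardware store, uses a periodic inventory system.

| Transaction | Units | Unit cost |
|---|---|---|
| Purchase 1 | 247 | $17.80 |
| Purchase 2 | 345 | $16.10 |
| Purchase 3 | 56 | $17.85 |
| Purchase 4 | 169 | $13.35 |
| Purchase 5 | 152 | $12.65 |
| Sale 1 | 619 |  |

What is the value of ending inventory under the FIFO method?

Sale 1 (619) [FIFO — oldest first]: 247 @ $17.80 + 345 @ $16.10 + 27 @ $17.85 = $10,433.05
Ending inventory: 29 @ $17.85 + 169 @ $13.35 + 152 @ $12.65 = $4,696.60

Ending inventory = $4,696.60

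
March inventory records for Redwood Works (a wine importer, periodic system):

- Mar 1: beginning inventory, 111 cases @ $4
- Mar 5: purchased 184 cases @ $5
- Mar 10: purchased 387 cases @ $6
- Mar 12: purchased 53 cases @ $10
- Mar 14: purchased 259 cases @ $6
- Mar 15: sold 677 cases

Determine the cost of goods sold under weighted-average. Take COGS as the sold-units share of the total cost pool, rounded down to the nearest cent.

Mar 15, sell 677: 677/994 × $5,770.00 → $3,929.86
Ending inventory (cost pool remaining) = $1,840.14

COGS = $3,929.86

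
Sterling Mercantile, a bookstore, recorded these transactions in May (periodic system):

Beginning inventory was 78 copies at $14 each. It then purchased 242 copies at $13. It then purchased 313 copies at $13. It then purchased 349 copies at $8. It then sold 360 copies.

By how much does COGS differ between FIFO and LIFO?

FIFO COGS: 78 @ $14 + 242 @ $13 + 40 @ $13 = $4,758
LIFO COGS: 349 @ $8 + 11 @ $13 = $2,935
Difference = |$4,758 − $2,935| = $1,823

$1,823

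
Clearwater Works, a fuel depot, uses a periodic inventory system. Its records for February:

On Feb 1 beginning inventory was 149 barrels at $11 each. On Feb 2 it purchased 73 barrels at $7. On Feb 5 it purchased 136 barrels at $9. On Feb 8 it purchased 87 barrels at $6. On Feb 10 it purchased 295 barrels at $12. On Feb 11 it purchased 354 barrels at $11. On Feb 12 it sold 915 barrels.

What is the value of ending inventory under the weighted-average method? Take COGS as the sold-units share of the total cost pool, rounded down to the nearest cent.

Ending inventory = $1,853.82

Feb 12, sell 915: 915/1094 × $11,330.00 → $9,476.18
Ending inventory (cost pool remaining) = $1,853.82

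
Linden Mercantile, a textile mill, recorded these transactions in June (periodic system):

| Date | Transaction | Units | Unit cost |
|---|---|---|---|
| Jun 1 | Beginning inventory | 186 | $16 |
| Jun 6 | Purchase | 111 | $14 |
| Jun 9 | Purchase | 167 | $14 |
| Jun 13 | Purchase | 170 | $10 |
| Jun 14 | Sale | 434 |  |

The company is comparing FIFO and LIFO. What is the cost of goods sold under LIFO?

FIFO COGS: 186 @ $16 + 111 @ $14 + 137 @ $14 = $6,448
LIFO COGS: 170 @ $10 + 167 @ $14 + 97 @ $14 = $5,396

COGS = $5,396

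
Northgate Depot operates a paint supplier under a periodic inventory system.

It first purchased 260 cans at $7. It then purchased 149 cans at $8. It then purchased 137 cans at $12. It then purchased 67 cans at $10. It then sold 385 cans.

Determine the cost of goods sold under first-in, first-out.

Sale 1 (385) [FIFO — oldest first]: 260 @ $7 + 125 @ $8 = $2,820
Ending inventory: 24 @ $8 + 137 @ $12 + 67 @ $10 = $2,506
Check: goods available $5,326 = COGS $2,820 + ending $2,506

COGS = $2,820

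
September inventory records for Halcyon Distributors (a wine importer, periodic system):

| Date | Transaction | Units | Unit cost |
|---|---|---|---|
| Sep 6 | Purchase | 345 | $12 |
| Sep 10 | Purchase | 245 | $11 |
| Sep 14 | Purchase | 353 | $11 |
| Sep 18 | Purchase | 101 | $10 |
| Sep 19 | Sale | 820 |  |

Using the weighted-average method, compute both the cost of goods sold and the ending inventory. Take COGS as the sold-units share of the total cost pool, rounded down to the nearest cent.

Sep 19, sell 820: 820/1044 × $11,728.00 → $9,211.64
Ending inventory (cost pool remaining) = $2,516.36
Check: goods available $11,728.00 = COGS $9,211.64 + ending $2,516.36

COGS = $9,211.64; ending inventory = $2,516.36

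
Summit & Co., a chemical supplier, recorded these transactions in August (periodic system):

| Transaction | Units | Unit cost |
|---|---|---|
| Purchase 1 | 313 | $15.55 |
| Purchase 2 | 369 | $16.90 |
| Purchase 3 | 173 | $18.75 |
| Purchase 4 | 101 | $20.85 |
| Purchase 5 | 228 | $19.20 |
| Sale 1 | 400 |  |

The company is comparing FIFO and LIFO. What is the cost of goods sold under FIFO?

COGS = $6,337.45

FIFO COGS: 313 @ $15.55 + 87 @ $16.90 = $6,337.45
LIFO COGS: 228 @ $19.20 + 101 @ $20.85 + 71 @ $18.75 = $7,814.70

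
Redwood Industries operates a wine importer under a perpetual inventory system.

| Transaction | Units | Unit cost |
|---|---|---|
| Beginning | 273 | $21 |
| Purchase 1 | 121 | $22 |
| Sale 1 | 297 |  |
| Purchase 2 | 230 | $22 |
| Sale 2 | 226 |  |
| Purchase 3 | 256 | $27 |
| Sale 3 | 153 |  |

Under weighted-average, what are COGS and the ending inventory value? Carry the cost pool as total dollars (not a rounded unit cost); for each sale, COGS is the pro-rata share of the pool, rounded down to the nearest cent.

COGS = $15,159.42; ending inventory = $5,207.58

After Beginning: 273 on hand, pool $5,733.00 (≈ $21.0000 each)
After Purchase 1: 394 on hand, pool $8,395.00 (≈ $21.3071 each)
Sale 1, sell 297: 297/394 × $8,395.00 → $6,328.21
After Purchase 2: 327 on hand, pool $7,126.79 (≈ $21.7945 each)
Sale 2, sell 226: 226/327 × $7,126.79 → $4,925.54
After Purchase 3: 357 on hand, pool $9,113.25 (≈ $25.5273 each)
Sale 3, sell 153: 153/357 × $9,113.25 → $3,905.67
Total COGS = $6,328.21 + $4,925.54 + $3,905.67 = $15,159.42
Ending inventory (cost pool remaining) = $5,207.58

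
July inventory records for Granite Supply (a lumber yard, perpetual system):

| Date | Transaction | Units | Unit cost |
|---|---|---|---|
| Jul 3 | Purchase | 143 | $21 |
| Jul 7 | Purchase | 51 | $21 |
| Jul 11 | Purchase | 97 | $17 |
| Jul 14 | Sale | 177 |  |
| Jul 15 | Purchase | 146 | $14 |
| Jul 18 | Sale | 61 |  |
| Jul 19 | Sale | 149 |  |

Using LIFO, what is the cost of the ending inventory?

Ending inventory = $1,050

Jul 14, 177 sold [LIFO — newest first]: 97 @ $17 + 51 @ $21 + 29 @ $21 = $3,329
Jul 18, 61 sold [LIFO — newest first]: 61 @ $14 = $854
Jul 19, 149 sold [LIFO — newest first]: 85 @ $14 + 64 @ $21 = $2,534
Total COGS = $3,329 + $854 + $2,534 = $6,717
Ending inventory: 50 @ $21 = $1,050
Check: goods available $7,767 = COGS $6,717 + ending $1,050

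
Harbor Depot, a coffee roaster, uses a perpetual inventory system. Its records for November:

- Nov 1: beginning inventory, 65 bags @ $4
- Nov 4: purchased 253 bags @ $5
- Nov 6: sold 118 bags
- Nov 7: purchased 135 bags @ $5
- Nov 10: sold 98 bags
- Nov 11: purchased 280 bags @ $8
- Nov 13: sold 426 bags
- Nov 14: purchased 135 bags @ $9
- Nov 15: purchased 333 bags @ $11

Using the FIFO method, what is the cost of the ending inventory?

Nov 6, 118 sold [FIFO — oldest first]: 65 @ $4 + 53 @ $5 = $525
Nov 10, 98 sold [FIFO — oldest first]: 98 @ $5 = $490
Nov 13, 426 sold [FIFO — oldest first]: 102 @ $5 + 135 @ $5 + 189 @ $8 = $2,697
Total COGS = $525 + $490 + $2,697 = $3,712
Ending inventory: 91 @ $8 + 135 @ $9 + 333 @ $11 = $5,606
Check: goods available $9,318 = COGS $3,712 + ending $5,606

Ending inventory = $5,606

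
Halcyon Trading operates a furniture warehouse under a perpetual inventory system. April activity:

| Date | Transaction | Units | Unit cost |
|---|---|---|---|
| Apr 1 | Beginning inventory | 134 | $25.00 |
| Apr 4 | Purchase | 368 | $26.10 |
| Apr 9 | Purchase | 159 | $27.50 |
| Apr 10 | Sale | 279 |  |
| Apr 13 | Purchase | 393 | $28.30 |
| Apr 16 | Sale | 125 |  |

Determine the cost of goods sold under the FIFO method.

COGS = $10,397.00

Apr 10, 279 sold [FIFO — oldest first]: 134 @ $25.00 + 145 @ $26.10 = $7,134.50
Apr 16, 125 sold [FIFO — oldest first]: 125 @ $26.10 = $3,262.50
Total COGS = $7,134.50 + $3,262.50 = $10,397.00
Ending inventory: 98 @ $26.10 + 159 @ $27.50 + 393 @ $28.30 = $18,052.20
Check: goods available $28,449.20 = COGS $10,397.00 + ending $18,052.20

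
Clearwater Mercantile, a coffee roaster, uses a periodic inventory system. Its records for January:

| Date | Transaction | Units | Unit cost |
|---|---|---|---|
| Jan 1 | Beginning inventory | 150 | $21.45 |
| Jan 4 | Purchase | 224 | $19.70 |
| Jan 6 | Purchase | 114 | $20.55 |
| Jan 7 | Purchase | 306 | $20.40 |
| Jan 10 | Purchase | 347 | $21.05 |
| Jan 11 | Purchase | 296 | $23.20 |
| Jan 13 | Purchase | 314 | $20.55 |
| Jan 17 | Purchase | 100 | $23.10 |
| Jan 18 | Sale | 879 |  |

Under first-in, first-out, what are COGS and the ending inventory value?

Jan 18, 879 sold [FIFO — oldest first]: 150 @ $21.45 + 224 @ $19.70 + 114 @ $20.55 + 306 @ $20.40 + 85 @ $21.05 = $18,004.65
Ending inventory: 262 @ $21.05 + 296 @ $23.20 + 314 @ $20.55 + 100 @ $23.10 = $21,145.00

COGS = $18,004.65; ending inventory = $21,145.00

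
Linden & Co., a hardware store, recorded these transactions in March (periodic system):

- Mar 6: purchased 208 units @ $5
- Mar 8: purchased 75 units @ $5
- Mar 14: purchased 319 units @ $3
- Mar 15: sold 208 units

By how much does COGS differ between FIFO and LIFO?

FIFO COGS: 208 @ $5 = $1,040
LIFO COGS: 208 @ $3 = $624
Difference = |$1,040 − $624| = $416

$416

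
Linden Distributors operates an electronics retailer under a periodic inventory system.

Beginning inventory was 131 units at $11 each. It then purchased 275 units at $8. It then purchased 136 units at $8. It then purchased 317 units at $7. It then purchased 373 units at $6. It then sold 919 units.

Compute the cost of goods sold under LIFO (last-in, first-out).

COGS = $6,289

Sale 1 (919) [LIFO — newest first]: 373 @ $6 + 317 @ $7 + 136 @ $8 + 93 @ $8 = $6,289
Ending inventory: 131 @ $11 + 182 @ $8 = $2,897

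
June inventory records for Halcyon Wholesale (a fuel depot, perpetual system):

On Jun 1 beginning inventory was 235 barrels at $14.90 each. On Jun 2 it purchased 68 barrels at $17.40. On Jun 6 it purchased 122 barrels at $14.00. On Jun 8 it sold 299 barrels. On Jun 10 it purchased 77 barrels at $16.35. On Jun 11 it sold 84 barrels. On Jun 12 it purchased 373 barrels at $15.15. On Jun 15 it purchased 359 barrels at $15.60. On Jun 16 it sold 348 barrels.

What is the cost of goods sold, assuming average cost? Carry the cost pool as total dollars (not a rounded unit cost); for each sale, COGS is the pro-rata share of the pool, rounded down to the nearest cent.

COGS = $11,159.77

After Jun 1: 235 on hand, pool $3,501.50 (≈ $14.9000 each)
After Jun 2: 303 on hand, pool $4,684.70 (≈ $15.4611 each)
After Jun 6: 425 on hand, pool $6,392.70 (≈ $15.0416 each)
Jun 8, sell 299: 299/425 × $6,392.70 → $4,497.45
After Jun 10: 203 on hand, pool $3,154.20 (≈ $15.5379 each)
Jun 11, sell 84: 84/203 × $3,154.20 → $1,305.18
After Jun 12: 492 on hand, pool $7,499.97 (≈ $15.2438 each)
After Jun 15: 851 on hand, pool $13,100.37 (≈ $15.3941 each)
Jun 16, sell 348: 348/851 × $13,100.37 → $5,357.14
Total COGS = $4,497.45 + $1,305.18 + $5,357.14 = $11,159.77
Ending inventory (cost pool remaining) = $7,743.23
Check: goods available $18,903.00 = COGS $11,159.77 + ending $7,743.23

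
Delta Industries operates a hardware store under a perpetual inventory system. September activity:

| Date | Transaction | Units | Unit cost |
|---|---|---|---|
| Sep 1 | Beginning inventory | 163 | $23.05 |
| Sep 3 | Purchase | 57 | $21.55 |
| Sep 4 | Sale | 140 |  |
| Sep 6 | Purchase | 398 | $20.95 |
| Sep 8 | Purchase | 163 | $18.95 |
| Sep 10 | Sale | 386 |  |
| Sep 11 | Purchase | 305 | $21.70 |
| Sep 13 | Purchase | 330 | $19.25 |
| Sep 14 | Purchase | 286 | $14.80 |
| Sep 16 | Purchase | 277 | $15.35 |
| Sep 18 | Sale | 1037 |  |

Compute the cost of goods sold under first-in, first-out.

Sep 4, 140 sold [FIFO — oldest first]: 140 @ $23.05 = $3,227.00
Sep 10, 386 sold [FIFO — oldest first]: 23 @ $23.05 + 57 @ $21.55 + 306 @ $20.95 = $8,169.20
Sep 18, 1037 sold [FIFO — oldest first]: 92 @ $20.95 + 163 @ $18.95 + 305 @ $21.70 + 330 @ $19.25 + 147 @ $14.80 = $20,162.85
Total COGS = $3,227.00 + $8,169.20 + $20,162.85 = $31,559.05
Ending inventory: 139 @ $14.80 + 277 @ $15.35 = $6,309.15
Check: goods available $37,868.20 = COGS $31,559.05 + ending $6,309.15

COGS = $31,559.05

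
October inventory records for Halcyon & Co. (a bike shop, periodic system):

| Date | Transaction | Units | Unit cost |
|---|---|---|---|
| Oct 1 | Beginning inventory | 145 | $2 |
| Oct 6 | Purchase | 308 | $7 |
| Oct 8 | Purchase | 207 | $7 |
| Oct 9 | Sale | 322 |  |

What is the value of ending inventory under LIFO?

Oct 9, 322 sold [LIFO — newest first]: 207 @ $7 + 115 @ $7 = $2,254
Ending inventory: 145 @ $2 + 193 @ $7 = $1,641

Ending inventory = $1,641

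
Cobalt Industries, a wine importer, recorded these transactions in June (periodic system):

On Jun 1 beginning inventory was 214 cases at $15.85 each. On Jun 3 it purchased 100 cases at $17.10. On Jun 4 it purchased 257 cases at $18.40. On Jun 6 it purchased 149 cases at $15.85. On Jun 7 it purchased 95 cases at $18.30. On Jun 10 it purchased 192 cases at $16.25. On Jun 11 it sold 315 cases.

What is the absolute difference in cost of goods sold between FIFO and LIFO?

$182.00

FIFO COGS: 214 @ $15.85 + 100 @ $17.10 + 1 @ $18.40 = $5,120.30
LIFO COGS: 192 @ $16.25 + 95 @ $18.30 + 28 @ $15.85 = $5,302.30
Difference = |$5,120.30 − $5,302.30| = $182.00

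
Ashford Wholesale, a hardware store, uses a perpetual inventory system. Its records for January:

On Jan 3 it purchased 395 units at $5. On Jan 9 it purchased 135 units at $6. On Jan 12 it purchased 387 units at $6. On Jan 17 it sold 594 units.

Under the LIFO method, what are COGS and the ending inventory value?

COGS = $3,492; ending inventory = $1,615

Jan 17, 594 sold [LIFO — newest first]: 387 @ $6 + 135 @ $6 + 72 @ $5 = $3,492
Ending inventory: 323 @ $5 = $1,615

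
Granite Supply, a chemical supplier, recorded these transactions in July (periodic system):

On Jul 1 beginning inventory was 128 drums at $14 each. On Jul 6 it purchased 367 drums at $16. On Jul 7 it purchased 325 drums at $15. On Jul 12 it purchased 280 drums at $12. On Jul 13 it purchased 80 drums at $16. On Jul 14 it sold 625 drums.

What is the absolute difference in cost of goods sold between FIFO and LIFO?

FIFO COGS: 128 @ $14 + 367 @ $16 + 130 @ $15 = $9,614
LIFO COGS: 80 @ $16 + 280 @ $12 + 265 @ $15 = $8,615
Difference = |$9,614 − $8,615| = $999

$999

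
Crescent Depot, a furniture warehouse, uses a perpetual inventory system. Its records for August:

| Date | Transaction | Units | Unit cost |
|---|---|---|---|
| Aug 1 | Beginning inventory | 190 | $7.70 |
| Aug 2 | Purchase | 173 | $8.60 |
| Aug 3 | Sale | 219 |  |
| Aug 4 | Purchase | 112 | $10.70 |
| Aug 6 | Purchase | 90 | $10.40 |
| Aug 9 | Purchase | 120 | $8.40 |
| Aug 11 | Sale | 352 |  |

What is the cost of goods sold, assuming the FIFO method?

COGS = $5,135.60

Aug 3, 219 sold [FIFO — oldest first]: 190 @ $7.70 + 29 @ $8.60 = $1,712.40
Aug 11, 352 sold [FIFO — oldest first]: 144 @ $8.60 + 112 @ $10.70 + 90 @ $10.40 + 6 @ $8.40 = $3,423.20
Total COGS = $1,712.40 + $3,423.20 = $5,135.60
Ending inventory: 114 @ $8.40 = $957.60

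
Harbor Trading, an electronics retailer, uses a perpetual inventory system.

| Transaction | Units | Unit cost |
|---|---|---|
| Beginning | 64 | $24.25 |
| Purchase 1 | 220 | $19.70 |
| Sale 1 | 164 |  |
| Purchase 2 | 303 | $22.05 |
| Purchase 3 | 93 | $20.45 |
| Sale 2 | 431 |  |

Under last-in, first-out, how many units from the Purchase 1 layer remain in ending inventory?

Sale 1 (164) [LIFO — newest first]: 164 @ $19.70 = $3,230.80
Sale 2 (431) [LIFO — newest first]: 93 @ $20.45 + 303 @ $22.05 + 35 @ $19.70 = $9,272.50
Total COGS = $3,230.80 + $9,272.50 = $12,503.30
Ending inventory: 64 @ $24.25 + 21 @ $19.70 = $1,965.70

21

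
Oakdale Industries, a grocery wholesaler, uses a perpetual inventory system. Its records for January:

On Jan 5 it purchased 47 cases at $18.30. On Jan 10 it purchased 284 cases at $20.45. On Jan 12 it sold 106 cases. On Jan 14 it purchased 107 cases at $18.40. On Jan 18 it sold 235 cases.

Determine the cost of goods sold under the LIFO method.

COGS = $6,754.10

Jan 12, 106 sold [LIFO — newest first]: 106 @ $20.45 = $2,167.70
Jan 18, 235 sold [LIFO — newest first]: 107 @ $18.40 + 128 @ $20.45 = $4,586.40
Total COGS = $2,167.70 + $4,586.40 = $6,754.10
Ending inventory: 47 @ $18.30 + 50 @ $20.45 = $1,882.60
Check: goods available $8,636.70 = COGS $6,754.10 + ending $1,882.60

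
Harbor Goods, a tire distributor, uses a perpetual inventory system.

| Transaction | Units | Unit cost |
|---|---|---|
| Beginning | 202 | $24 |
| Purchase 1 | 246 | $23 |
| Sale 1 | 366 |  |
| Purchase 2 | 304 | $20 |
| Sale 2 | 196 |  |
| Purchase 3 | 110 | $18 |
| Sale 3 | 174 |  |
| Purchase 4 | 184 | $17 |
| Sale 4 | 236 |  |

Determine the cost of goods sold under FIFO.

Sale 1 (366) [FIFO — oldest first]: 202 @ $24 + 164 @ $23 = $8,620
Sale 2 (196) [FIFO — oldest first]: 82 @ $23 + 114 @ $20 = $4,166
Sale 3 (174) [FIFO — oldest first]: 174 @ $20 = $3,480
Sale 4 (236) [FIFO — oldest first]: 16 @ $20 + 110 @ $18 + 110 @ $17 = $4,170
Total COGS = $8,620 + $4,166 + $3,480 + $4,170 = $20,436
Ending inventory: 74 @ $17 = $1,258

COGS = $20,436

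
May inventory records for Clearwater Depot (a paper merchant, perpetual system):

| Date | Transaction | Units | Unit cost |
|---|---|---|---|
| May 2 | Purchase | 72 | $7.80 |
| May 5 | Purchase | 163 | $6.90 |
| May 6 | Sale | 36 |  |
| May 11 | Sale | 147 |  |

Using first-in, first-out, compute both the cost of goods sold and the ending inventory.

May 6, 36 sold [FIFO — oldest first]: 36 @ $7.80 = $280.80
May 11, 147 sold [FIFO — oldest first]: 36 @ $7.80 + 111 @ $6.90 = $1,046.70
Total COGS = $280.80 + $1,046.70 = $1,327.50
Ending inventory: 52 @ $6.90 = $358.80

COGS = $1,327.50; ending inventory = $358.80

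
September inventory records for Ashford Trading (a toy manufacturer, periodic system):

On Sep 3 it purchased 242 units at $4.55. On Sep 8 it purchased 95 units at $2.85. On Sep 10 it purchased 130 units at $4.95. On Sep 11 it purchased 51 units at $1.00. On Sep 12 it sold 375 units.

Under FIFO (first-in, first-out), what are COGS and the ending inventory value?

COGS = $1,559.95; ending inventory = $506.40

Sep 12, 375 sold [FIFO — oldest first]: 242 @ $4.55 + 95 @ $2.85 + 38 @ $4.95 = $1,559.95
Ending inventory: 92 @ $4.95 + 51 @ $1.00 = $506.40
Check: goods available $2,066.35 = COGS $1,559.95 + ending $506.40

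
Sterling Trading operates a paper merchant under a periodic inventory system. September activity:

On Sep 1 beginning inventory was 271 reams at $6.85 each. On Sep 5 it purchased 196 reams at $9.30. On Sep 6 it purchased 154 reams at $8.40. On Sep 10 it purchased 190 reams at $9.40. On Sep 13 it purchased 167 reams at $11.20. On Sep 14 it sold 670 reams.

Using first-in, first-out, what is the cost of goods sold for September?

Sep 14, 670 sold [FIFO — oldest first]: 271 @ $6.85 + 196 @ $9.30 + 154 @ $8.40 + 49 @ $9.40 = $5,433.35
Ending inventory: 141 @ $9.40 + 167 @ $11.20 = $3,195.80
Check: goods available $8,629.15 = COGS $5,433.35 + ending $3,195.80

COGS = $5,433.35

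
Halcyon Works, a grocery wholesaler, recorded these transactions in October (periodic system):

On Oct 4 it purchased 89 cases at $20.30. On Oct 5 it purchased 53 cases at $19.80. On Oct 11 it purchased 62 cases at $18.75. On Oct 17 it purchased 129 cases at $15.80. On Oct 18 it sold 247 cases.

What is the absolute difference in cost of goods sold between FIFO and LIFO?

$387.00

FIFO COGS: 89 @ $20.30 + 53 @ $19.80 + 62 @ $18.75 + 43 @ $15.80 = $4,698.00
LIFO COGS: 129 @ $15.80 + 62 @ $18.75 + 53 @ $19.80 + 3 @ $20.30 = $4,311.00
Difference = |$4,698.00 − $4,311.00| = $387.00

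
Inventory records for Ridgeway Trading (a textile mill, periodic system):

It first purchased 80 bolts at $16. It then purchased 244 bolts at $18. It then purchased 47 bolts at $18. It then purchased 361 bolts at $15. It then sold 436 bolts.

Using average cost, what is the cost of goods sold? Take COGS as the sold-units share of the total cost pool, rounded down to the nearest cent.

COGS = $7,107.63

Sale 1, sell 436: 436/732 × $11,933.00 → $7,107.63
Ending inventory (cost pool remaining) = $4,825.37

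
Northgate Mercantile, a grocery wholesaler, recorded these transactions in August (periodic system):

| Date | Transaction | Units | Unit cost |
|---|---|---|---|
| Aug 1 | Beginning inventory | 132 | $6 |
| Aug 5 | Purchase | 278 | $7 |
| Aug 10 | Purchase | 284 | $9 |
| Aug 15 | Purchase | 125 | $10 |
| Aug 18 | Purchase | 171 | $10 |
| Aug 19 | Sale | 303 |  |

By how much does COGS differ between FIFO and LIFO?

$1,034

FIFO COGS: 132 @ $6 + 171 @ $7 = $1,989
LIFO COGS: 171 @ $10 + 125 @ $10 + 7 @ $9 = $3,023
Difference = |$1,989 − $3,023| = $1,034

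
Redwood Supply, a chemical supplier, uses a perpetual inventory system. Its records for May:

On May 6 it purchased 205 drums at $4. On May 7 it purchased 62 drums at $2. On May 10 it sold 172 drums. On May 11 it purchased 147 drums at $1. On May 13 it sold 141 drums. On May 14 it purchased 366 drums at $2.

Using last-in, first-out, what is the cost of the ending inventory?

May 10, 172 sold [LIFO — newest first]: 62 @ $2 + 110 @ $4 = $564
May 13, 141 sold [LIFO — newest first]: 141 @ $1 = $141
Total COGS = $564 + $141 = $705
Ending inventory: 95 @ $4 + 6 @ $1 + 366 @ $2 = $1,118
Check: goods available $1,823 = COGS $705 + ending $1,118

Ending inventory = $1,118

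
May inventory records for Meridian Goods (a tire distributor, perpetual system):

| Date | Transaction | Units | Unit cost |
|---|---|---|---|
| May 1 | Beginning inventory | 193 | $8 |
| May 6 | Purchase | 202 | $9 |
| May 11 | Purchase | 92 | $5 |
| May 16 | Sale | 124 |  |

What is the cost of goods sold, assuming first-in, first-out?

May 16, 124 sold [FIFO — oldest first]: 124 @ $8 = $992
Ending inventory: 69 @ $8 + 202 @ $9 + 92 @ $5 = $2,830

COGS = $992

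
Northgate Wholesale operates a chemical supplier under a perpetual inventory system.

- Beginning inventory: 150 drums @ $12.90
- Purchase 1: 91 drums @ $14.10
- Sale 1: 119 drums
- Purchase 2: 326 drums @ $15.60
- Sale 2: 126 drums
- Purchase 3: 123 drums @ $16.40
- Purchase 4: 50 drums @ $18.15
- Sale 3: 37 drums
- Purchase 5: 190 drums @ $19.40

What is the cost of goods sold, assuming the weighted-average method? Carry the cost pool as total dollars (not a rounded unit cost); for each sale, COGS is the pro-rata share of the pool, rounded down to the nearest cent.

COGS = $4,056.87

After Beginning: 150 on hand, pool $1,935.00 (≈ $12.9000 each)
After Purchase 1: 241 on hand, pool $3,218.10 (≈ $13.3531 each)
Sale 1, sell 119: 119/241 × $3,218.10 → $1,589.02
After Purchase 2: 448 on hand, pool $6,714.68 (≈ $14.9881 each)
Sale 2, sell 126: 126/448 × $6,714.68 → $1,888.50
After Purchase 3: 445 on hand, pool $6,843.38 (≈ $15.3784 each)
After Purchase 4: 495 on hand, pool $7,750.88 (≈ $15.6583 each)
Sale 3, sell 37: 37/495 × $7,750.88 → $579.35
After Purchase 5: 648 on hand, pool $10,857.53 (≈ $16.7554 each)
Total COGS = $1,589.02 + $1,888.50 + $579.35 = $4,056.87
Ending inventory (cost pool remaining) = $10,857.53
Check: goods available $14,914.40 = COGS $4,056.87 + ending $10,857.53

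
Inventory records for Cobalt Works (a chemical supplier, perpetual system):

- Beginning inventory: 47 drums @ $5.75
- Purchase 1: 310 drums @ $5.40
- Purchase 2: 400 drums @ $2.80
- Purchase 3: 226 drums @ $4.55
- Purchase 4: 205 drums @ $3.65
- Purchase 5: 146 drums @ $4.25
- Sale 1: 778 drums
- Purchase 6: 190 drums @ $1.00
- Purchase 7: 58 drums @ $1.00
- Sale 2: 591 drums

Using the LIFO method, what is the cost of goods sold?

Sale 1 (778) [LIFO — newest first]: 146 @ $4.25 + 205 @ $3.65 + 226 @ $4.55 + 201 @ $2.80 = $2,959.85
Sale 2 (591) [LIFO — newest first]: 58 @ $1.00 + 190 @ $1.00 + 199 @ $2.80 + 144 @ $5.40 = $1,582.80
Total COGS = $2,959.85 + $1,582.80 = $4,542.65
Ending inventory: 47 @ $5.75 + 166 @ $5.40 = $1,166.65

COGS = $4,542.65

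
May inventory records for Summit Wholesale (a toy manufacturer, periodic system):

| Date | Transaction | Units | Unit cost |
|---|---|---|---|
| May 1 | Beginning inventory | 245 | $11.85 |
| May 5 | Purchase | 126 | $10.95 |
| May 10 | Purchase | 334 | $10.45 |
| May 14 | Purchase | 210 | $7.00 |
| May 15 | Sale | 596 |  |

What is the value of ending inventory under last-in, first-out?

Ending inventory = $3,713.55

May 15, 596 sold [LIFO — newest first]: 210 @ $7.00 + 334 @ $10.45 + 52 @ $10.95 = $5,529.70
Ending inventory: 245 @ $11.85 + 74 @ $10.95 = $3,713.55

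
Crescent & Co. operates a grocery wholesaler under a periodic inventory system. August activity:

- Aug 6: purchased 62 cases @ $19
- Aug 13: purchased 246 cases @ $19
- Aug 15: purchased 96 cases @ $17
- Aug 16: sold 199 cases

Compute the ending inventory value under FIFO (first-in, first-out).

Ending inventory = $3,703

Aug 16, 199 sold [FIFO — oldest first]: 62 @ $19 + 137 @ $19 = $3,781
Ending inventory: 109 @ $19 + 96 @ $17 = $3,703
Check: goods available $7,484 = COGS $3,781 + ending $3,703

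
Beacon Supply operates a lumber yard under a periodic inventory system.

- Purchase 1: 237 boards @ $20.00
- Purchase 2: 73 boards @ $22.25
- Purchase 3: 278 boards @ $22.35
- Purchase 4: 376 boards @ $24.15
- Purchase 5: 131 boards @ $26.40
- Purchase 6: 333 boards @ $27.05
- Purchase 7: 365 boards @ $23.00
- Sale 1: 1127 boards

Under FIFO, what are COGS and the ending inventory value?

COGS = $25,981.95; ending inventory = $16,537.05

Sale 1 (1127) [FIFO — oldest first]: 237 @ $20.00 + 73 @ $22.25 + 278 @ $22.35 + 376 @ $24.15 + 131 @ $26.40 + 32 @ $27.05 = $25,981.95
Ending inventory: 301 @ $27.05 + 365 @ $23.00 = $16,537.05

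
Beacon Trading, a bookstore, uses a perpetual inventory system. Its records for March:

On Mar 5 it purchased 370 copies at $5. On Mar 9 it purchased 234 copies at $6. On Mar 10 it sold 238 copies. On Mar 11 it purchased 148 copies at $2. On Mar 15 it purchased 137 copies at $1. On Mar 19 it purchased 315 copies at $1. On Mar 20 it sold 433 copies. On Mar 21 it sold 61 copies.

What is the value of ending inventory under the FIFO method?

Mar 10, 238 sold [FIFO — oldest first]: 238 @ $5 = $1,190
Mar 20, 433 sold [FIFO — oldest first]: 132 @ $5 + 234 @ $6 + 67 @ $2 = $2,198
Mar 21, 61 sold [FIFO — oldest first]: 61 @ $2 = $122
Total COGS = $1,190 + $2,198 + $122 = $3,510
Ending inventory: 20 @ $2 + 137 @ $1 + 315 @ $1 = $492
Check: goods available $4,002 = COGS $3,510 + ending $492

Ending inventory = $492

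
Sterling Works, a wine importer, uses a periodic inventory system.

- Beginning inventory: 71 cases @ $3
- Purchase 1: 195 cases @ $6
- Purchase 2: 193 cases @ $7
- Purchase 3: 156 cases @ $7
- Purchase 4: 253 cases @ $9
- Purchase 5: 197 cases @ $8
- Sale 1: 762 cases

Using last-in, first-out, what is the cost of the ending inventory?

Ending inventory = $1,642

Sale 1 (762) [LIFO — newest first]: 197 @ $8 + 253 @ $9 + 156 @ $7 + 156 @ $7 = $6,037
Ending inventory: 71 @ $3 + 195 @ $6 + 37 @ $7 = $1,642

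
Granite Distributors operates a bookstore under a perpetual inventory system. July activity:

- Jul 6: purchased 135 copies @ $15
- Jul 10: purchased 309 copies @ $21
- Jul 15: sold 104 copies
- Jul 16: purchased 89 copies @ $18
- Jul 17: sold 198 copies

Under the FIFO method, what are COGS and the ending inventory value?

Jul 15, 104 sold [FIFO — oldest first]: 104 @ $15 = $1,560
Jul 17, 198 sold [FIFO — oldest first]: 31 @ $15 + 167 @ $21 = $3,972
Total COGS = $1,560 + $3,972 = $5,532
Ending inventory: 142 @ $21 + 89 @ $18 = $4,584

COGS = $5,532; ending inventory = $4,584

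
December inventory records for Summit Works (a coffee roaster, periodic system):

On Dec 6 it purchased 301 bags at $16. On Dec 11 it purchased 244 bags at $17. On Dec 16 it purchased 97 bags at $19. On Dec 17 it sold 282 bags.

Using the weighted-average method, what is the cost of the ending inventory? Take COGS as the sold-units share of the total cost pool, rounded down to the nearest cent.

Dec 17, sell 282: 282/642 × $10,807.00 → $4,747.00
Ending inventory (cost pool remaining) = $6,060.00

Ending inventory = $6,060.00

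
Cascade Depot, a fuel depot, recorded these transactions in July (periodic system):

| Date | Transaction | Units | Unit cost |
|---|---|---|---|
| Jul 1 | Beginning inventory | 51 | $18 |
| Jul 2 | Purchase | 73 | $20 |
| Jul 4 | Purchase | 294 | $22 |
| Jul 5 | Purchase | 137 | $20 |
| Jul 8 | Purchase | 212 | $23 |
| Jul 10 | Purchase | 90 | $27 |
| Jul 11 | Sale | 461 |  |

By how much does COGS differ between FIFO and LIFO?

FIFO COGS: 51 @ $18 + 73 @ $20 + 294 @ $22 + 43 @ $20 = $9,706
LIFO COGS: 90 @ $27 + 212 @ $23 + 137 @ $20 + 22 @ $22 = $10,530
Difference = |$9,706 − $10,530| = $824

$824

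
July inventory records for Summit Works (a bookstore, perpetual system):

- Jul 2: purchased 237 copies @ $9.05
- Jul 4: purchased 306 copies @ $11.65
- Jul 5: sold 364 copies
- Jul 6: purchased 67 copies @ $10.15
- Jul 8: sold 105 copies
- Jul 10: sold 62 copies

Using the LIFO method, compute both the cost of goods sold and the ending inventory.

COGS = $5,674.85; ending inventory = $714.95

Jul 5, 364 sold [LIFO — newest first]: 306 @ $11.65 + 58 @ $9.05 = $4,089.80
Jul 8, 105 sold [LIFO — newest first]: 67 @ $10.15 + 38 @ $9.05 = $1,023.95
Jul 10, 62 sold [LIFO — newest first]: 62 @ $9.05 = $561.10
Total COGS = $4,089.80 + $1,023.95 + $561.10 = $5,674.85
Ending inventory: 79 @ $9.05 = $714.95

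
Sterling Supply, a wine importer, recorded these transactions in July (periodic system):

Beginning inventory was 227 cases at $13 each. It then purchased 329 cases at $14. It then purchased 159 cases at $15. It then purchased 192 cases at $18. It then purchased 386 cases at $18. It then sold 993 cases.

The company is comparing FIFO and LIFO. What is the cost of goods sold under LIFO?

FIFO COGS: 227 @ $13 + 329 @ $14 + 159 @ $15 + 192 @ $18 + 86 @ $18 = $14,946
LIFO COGS: 386 @ $18 + 192 @ $18 + 159 @ $15 + 256 @ $14 = $16,373

COGS = $16,373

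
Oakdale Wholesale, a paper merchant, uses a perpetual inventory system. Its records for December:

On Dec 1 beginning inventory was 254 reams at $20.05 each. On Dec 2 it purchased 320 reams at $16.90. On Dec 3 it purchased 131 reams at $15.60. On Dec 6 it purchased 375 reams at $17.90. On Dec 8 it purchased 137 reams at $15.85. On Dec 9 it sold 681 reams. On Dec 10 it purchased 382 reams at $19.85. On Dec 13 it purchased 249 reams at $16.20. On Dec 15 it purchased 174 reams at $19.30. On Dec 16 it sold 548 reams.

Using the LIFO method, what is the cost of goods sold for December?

Dec 9, 681 sold [LIFO — newest first]: 137 @ $15.85 + 375 @ $17.90 + 131 @ $15.60 + 38 @ $16.90 = $11,569.75
Dec 16, 548 sold [LIFO — newest first]: 174 @ $19.30 + 249 @ $16.20 + 125 @ $19.85 = $9,873.25
Total COGS = $11,569.75 + $9,873.25 = $21,443.00
Ending inventory: 254 @ $20.05 + 282 @ $16.90 + 257 @ $19.85 = $14,959.95

COGS = $21,443.00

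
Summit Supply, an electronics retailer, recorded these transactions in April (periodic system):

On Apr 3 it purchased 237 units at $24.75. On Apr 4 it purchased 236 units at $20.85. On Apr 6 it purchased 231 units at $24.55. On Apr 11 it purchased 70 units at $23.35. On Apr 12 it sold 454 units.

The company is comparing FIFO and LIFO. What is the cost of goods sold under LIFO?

FIFO COGS: 237 @ $24.75 + 217 @ $20.85 = $10,390.20
LIFO COGS: 70 @ $23.35 + 231 @ $24.55 + 153 @ $20.85 = $10,495.60

COGS = $10,495.60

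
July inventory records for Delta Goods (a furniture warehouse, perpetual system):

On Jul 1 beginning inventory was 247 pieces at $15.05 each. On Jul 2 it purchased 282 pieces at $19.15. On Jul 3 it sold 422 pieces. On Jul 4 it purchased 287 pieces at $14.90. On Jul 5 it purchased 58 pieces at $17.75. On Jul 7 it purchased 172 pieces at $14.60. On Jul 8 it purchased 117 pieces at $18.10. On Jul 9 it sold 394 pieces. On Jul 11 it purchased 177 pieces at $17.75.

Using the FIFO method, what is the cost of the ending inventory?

Jul 3, 422 sold [FIFO — oldest first]: 247 @ $15.05 + 175 @ $19.15 = $7,068.60
Jul 9, 394 sold [FIFO — oldest first]: 107 @ $19.15 + 287 @ $14.90 = $6,325.35
Total COGS = $7,068.60 + $6,325.35 = $13,393.95
Ending inventory: 58 @ $17.75 + 172 @ $14.60 + 117 @ $18.10 + 177 @ $17.75 = $8,800.15
Check: goods available $22,194.10 = COGS $13,393.95 + ending $8,800.15

Ending inventory = $8,800.15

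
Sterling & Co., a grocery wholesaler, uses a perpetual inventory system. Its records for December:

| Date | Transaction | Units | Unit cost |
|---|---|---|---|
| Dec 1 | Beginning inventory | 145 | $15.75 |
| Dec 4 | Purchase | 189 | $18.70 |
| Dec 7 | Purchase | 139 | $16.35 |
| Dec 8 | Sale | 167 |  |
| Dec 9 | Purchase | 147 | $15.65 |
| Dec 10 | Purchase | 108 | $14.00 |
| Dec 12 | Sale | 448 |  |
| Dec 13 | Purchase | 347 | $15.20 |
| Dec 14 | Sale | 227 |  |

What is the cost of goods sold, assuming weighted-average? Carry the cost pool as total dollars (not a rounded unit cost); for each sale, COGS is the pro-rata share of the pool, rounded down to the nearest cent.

After Dec 1: 145 on hand, pool $2,283.75 (≈ $15.7500 each)
After Dec 4: 334 on hand, pool $5,818.05 (≈ $17.4193 each)
After Dec 7: 473 on hand, pool $8,090.70 (≈ $17.1051 each)
Dec 8, sell 167: 167/473 × $8,090.70 → $2,856.54
After Dec 9: 453 on hand, pool $7,534.71 (≈ $16.6329 each)
After Dec 10: 561 on hand, pool $9,046.71 (≈ $16.1260 each)
Dec 12, sell 448: 448/561 × $9,046.71 → $7,224.46
After Dec 13: 460 on hand, pool $7,096.65 (≈ $15.4275 each)
Dec 14, sell 227: 227/460 × $7,096.65 → $3,502.04
Total COGS = $2,856.54 + $7,224.46 + $3,502.04 = $13,583.04
Ending inventory (cost pool remaining) = $3,594.61

COGS = $13,583.04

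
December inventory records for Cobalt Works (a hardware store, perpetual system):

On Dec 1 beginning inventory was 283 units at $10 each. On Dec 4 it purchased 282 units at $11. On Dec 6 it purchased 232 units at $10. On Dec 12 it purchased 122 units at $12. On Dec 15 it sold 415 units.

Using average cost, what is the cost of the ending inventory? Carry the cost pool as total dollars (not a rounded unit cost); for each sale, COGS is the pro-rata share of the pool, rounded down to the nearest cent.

After Dec 1: 283 on hand, pool $2,830.00 (≈ $10.0000 each)
After Dec 4: 565 on hand, pool $5,932.00 (≈ $10.4991 each)
After Dec 6: 797 on hand, pool $8,252.00 (≈ $10.3538 each)
After Dec 12: 919 on hand, pool $9,716.00 (≈ $10.5724 each)
Dec 15, sell 415: 415/919 × $9,716.00 → $4,387.52
Ending inventory (cost pool remaining) = $5,328.48

Ending inventory = $5,328.48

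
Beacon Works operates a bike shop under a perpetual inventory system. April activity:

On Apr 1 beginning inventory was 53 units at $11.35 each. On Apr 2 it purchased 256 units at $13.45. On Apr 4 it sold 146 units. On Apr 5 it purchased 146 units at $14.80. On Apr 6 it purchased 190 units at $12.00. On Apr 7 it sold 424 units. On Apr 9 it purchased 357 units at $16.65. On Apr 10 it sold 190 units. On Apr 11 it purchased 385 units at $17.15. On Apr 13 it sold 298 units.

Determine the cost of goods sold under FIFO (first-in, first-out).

Apr 4, 146 sold [FIFO — oldest first]: 53 @ $11.35 + 93 @ $13.45 = $1,852.40
Apr 7, 424 sold [FIFO — oldest first]: 163 @ $13.45 + 146 @ $14.80 + 115 @ $12.00 = $5,733.15
Apr 10, 190 sold [FIFO — oldest first]: 75 @ $12.00 + 115 @ $16.65 = $2,814.75
Apr 13, 298 sold [FIFO — oldest first]: 242 @ $16.65 + 56 @ $17.15 = $4,989.70
Total COGS = $1,852.40 + $5,733.15 + $2,814.75 + $4,989.70 = $15,390.00
Ending inventory: 329 @ $17.15 = $5,642.35

COGS = $15,390.00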